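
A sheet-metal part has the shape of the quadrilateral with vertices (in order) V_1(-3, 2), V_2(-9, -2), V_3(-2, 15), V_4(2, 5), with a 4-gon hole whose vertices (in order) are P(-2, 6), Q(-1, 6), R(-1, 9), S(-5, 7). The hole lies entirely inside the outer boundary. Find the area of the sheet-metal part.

Outer boundary:
Apply the shoelace formula: 2A = Σ (x_i·y_{i+1} − x_{i+1}·y_i), indices taken mod 4.
Cross-terms: 24, -139, -40, 19  ⇒  Σ = -136
Area = |Σ|/2 = 68.
Hole:
Apply Gauss's area formula: 2A = Σ (x_i·y_{i+1} − x_{i+1}·y_i), indices taken mod 4.
P→Q: (-2)(6) − (-1)(6) = -6
Q→R: (-1)(9) − (-1)(6) = -3
R→S: (-1)(7) − (-5)(9) = 38
S→P: (-5)(6) − (-2)(7) = -16
Σ = 13
Area = |Σ|/2 = 6.5.
Net area = 68 − 6.5 = 61.5.

61.5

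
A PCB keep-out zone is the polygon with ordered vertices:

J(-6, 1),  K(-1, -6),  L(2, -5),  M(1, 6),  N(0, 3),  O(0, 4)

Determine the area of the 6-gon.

49

Apply Gauss's area formula: 2A = Σ (x_i·y_{i+1} − x_{i+1}·y_i), indices taken mod 6.
Cross-terms: 37, 17, 17, 3, 0, 24  ⇒  Σ = 98
Area = |Σ|/2 = 49.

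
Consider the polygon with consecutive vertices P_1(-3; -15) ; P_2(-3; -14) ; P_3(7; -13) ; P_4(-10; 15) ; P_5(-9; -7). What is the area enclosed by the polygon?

214

Apply Gauss's area formula: 2A = Σ (x_i·y_{i+1} − x_{i+1}·y_i), indices taken mod 5.
Σ = (-3) + (137) + (-25) + (205) + (114) = 428
Area = |Σ|/2 = 214.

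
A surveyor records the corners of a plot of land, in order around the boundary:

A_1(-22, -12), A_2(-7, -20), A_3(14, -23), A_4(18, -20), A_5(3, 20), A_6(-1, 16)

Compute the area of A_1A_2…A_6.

891.5

Apply the shoelace formula: 2A = Σ (x_i·y_{i+1} − x_{i+1}·y_i), indices taken mod 6.
Σ = (356) + (441) + (134) + (420) + (68) + (364) = 1783
Area = |Σ|/2 = 891.5.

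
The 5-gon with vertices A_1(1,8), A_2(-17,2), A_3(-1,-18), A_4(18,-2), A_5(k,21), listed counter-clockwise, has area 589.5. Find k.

The doubled signed area Σ (x_i y_{i+1} − x_{i+1} y_i) is linear in k.
With k=0 it equals 1129; the coefficient of k is 10 (from the two edges through A_5).
So 10·k + 1129 = 2·589.5 = 1179 ⇒ k = 5.

5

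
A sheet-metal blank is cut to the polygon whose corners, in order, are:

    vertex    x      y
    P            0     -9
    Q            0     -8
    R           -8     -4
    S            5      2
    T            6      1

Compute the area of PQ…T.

P→Q: (0)(-8) − (0)(-9) = 0
Q→R: (0)(-4) − (-8)(-8) = -64
R→S: (-8)(2) − (5)(-4) = 4
S→T: (5)(1) − (6)(2) = -7
T→P: (6)(-9) − (0)(1) = -54
Σ = -121
Area = |Σ|/2 = 60.5.

60.5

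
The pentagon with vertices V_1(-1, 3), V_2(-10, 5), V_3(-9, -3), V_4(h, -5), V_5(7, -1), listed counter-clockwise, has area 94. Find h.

-6

Write out the shoelace sum; only the two edges meeting at V_4 involve h:
2·Area = [((-9)·(-5) − h·(-3)) + (h·(-1) − 7·(-5))] + 120
       = 2·h + 200 = 188
⇒ h = -6.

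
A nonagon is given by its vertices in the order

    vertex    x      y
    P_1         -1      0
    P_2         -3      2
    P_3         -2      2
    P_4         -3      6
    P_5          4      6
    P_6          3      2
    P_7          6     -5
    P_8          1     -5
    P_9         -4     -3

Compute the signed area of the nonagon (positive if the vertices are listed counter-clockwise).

Σ = (-2) + (-2) + (-6) + (-42) + (-10) + (-27) + (-25) + (-23) + (-3) = -140
Signed area = Σ/2 = -70 (negative ⇒ clockwise traversal).

-70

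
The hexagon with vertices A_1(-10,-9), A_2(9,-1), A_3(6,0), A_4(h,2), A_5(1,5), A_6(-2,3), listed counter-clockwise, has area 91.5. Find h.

The doubled signed area Σ (x_i y_{i+1} − x_{i+1} y_i) is linear in h.
With h=0 it equals 168; the coefficient of h is 5 (from the two edges through A_4).
So 5·h + 168 = 2·91.5 = 183 ⇒ h = 3.

3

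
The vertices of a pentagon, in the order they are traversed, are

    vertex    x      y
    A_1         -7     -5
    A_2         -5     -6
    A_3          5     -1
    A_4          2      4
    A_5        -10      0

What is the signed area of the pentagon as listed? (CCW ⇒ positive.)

82

Apply the surveyor's formula: 2A = Σ (x_i·y_{i+1} − x_{i+1}·y_i), indices taken mod 5.
Σ = (17) + (35) + (22) + (40) + (50) = 164
Signed area = Σ/2 = 82 (positive ⇒ counter-clockwise traversal).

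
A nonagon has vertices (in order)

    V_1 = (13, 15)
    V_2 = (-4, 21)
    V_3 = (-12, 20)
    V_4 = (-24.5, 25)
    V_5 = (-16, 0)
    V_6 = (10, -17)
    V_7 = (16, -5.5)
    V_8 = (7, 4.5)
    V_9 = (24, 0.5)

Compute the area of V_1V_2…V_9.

V_1→V_2: (13)(21) − (-4)(15) = 333
V_2→V_3: (-4)(20) − (-12)(21) = 172
V_3→V_4: (-12)(25) − (-24.5)(20) = 190
V_4→V_5: (-24.5)(0) − (-16)(25) = 400
V_5→V_6: (-16)(-17) − (10)(0) = 272
V_6→V_7: (10)(-5.5) − (16)(-17) = 217
V_7→V_8: (16)(4.5) − (7)(-5.5) = 110.5
V_8→V_9: (7)(0.5) − (24)(4.5) = -104.5
V_9→V_1: (24)(15) − (13)(0.5) = 353.5
Σ = 1943.5
Area = |Σ|/2 = 971.75.

971.75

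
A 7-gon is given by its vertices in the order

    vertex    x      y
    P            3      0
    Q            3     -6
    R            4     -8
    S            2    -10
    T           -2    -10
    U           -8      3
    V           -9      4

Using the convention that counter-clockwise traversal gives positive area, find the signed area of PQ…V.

-92.5

P→Q: (3)(-6) − (3)(0) = -18
Q→R: (3)(-8) − (4)(-6) = 0
R→S: (4)(-10) − (2)(-8) = -24
S→T: (2)(-10) − (-2)(-10) = -40
T→U: (-2)(3) − (-8)(-10) = -86
U→V: (-8)(4) − (-9)(3) = -5
V→P: (-9)(0) − (3)(4) = -12
Σ = -185
Signed area = Σ/2 = -92.5 (negative ⇒ clockwise traversal).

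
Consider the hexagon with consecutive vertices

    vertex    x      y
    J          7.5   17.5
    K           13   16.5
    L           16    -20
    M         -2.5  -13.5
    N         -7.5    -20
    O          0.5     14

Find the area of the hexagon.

568.125

Σ = (-103.75) + (-524) + (-266) + (-51.25) + (-95) + (-96.25) = -1136.25
Area = |Σ|/2 = 568.125.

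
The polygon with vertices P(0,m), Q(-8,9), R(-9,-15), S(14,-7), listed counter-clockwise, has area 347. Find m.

10

Write out the shoelace sum; only the two edges meeting at P involve m:
2·Area = [(14·m − 0·(-7)) + (0·9 − (-8)·m)] + 474
       = 22·m + 474 = 694
⇒ m = 10.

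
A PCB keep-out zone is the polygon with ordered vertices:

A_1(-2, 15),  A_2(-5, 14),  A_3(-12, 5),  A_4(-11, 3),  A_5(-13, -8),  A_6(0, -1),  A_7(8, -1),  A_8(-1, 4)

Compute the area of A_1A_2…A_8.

190.5

Apply Gauss's area formula: 2A = Σ (x_i·y_{i+1} − x_{i+1}·y_i), indices taken mod 8.
A_1→A_2: (-2)(14) − (-5)(15) = 47
A_2→A_3: (-5)(5) − (-12)(14) = 143
A_3→A_4: (-12)(3) − (-11)(5) = 19
A_4→A_5: (-11)(-8) − (-13)(3) = 127
A_5→A_6: (-13)(-1) − (0)(-8) = 13
A_6→A_7: (0)(-1) − (8)(-1) = 8
A_7→A_8: (8)(4) − (-1)(-1) = 31
A_8→A_1: (-1)(15) − (-2)(4) = -7
Σ = 381
Area = |Σ|/2 = 190.5.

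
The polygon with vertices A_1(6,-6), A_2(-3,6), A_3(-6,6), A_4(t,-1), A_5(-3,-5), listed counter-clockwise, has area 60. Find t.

Write out the shoelace sum; only the two edges meeting at A_4 involve t:
2·Area = [((-6)·(-1) − t·6) + (t·(-5) − (-3)·(-1))] + 84
       = -11·t + 87 = 120
⇒ t = -3.

-3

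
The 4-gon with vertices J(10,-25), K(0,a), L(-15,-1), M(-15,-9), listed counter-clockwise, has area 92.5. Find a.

Write out the shoelace sum; only the two edges meeting at K involve a:
2·Area = [(10·a − 0·(-25)) + (0·(-1) − (-15)·a)] + 585
       = 25·a + 585 = 185
⇒ a = -16.

-16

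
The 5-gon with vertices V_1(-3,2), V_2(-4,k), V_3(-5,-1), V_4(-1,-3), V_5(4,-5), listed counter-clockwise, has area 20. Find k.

The doubled signed area Σ (x_i y_{i+1} − x_{i+1} y_i) is linear in k.
With k=0 it equals 36; the coefficient of k is 2 (from the two edges through V_2).
So 2·k + 36 = 2·20 = 40 ⇒ k = 2.

2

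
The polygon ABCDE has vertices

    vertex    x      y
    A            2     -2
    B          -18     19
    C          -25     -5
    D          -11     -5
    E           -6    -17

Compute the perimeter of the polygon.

|AB| = √((-20)² + (21)²) = √841 = 29
|BC| = √((-7)² + (-24)²) = √625 = 25
|CD| = √((14)² + (0)²) = √196 = 14
|DE| = √((5)² + (-12)²) = √169 = 13
|EA| = √((8)² + (15)²) = √289 = 17
Perimeter = 29 + 25 + 14 + 13 + 17 = 98.

98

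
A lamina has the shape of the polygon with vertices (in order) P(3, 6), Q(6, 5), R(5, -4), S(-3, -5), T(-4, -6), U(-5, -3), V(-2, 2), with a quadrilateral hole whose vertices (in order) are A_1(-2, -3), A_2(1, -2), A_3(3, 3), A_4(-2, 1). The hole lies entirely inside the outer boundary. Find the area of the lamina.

64

Outer boundary:
Σ = (-21) + (-49) + (-37) + (-2) + (-18) + (-16) + (-18) = -161
Area = |Σ|/2 = 80.5.
Hole:
Apply the surveyor's formula: 2A = Σ (x_i·y_{i+1} − x_{i+1}·y_i), indices taken mod 4.
A_1→A_2: (-2)(-2) − (1)(-3) = 7
A_2→A_3: (1)(3) − (3)(-2) = 9
A_3→A_4: (3)(1) − (-2)(3) = 9
A_4→A_1: (-2)(-3) − (-2)(1) = 8
Σ = 33
Area = |Σ|/2 = 16.5.
Net area = 80.5 − 16.5 = 64.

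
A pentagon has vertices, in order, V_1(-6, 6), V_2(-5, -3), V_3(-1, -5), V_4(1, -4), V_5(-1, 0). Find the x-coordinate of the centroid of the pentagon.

Apply the shoelace formula. First the cross-terms c_i = x_i·y_{i+1} − x_{i+1}·y_i:
  48, 22, 9, -4, -6  ⇒  2A = 69, A = 34.5.
Then Σ (x_i + x_{i+1})·c_i = -618, so x̄ = -618 / (6·34.5) = -206/69.

-206/69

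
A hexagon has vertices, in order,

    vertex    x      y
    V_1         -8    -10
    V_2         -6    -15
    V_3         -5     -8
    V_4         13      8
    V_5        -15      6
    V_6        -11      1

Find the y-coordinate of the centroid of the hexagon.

99/116

Apply the shoelace (surveyor's) formula. First the cross-terms c_i = x_i·y_{i+1} − x_{i+1}·y_i:
  60, -27, 64, 198, 51, 118  ⇒  2A = 464, A = 232.
Then Σ (y_i + y_{i+1})·c_i = 1188, so ȳ = 1188 / (6·232) = 99/116.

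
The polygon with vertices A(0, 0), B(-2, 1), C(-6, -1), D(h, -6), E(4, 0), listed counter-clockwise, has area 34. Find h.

0

Write out the shoelace sum; only the two edges meeting at D involve h:
2·Area = [((-6)·(-6) − h·(-1)) + (h·0 − 4·(-6))] + 8
       = 1·h + 68 = 68
⇒ h = 0.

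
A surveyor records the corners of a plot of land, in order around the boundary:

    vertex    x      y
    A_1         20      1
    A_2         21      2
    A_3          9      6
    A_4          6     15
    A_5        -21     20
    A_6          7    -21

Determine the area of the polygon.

Apply the shoelace formula: 2A = Σ (x_i·y_{i+1} − x_{i+1}·y_i), indices taken mod 6.
Σ = (19) + (108) + (99) + (435) + (301) + (427) = 1389
Area = |Σ|/2 = 694.5.

694.5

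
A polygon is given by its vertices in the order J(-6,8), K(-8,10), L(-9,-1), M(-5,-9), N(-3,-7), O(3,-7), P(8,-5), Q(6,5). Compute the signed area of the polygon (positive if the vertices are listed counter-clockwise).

Apply Gauss's area formula: 2A = Σ (x_i·y_{i+1} − x_{i+1}·y_i), indices taken mod 8.
Σ = (4) + (98) + (76) + (8) + (42) + (41) + (70) + (78) = 417
Signed area = Σ/2 = 208.5 (positive ⇒ counter-clockwise traversal).

208.5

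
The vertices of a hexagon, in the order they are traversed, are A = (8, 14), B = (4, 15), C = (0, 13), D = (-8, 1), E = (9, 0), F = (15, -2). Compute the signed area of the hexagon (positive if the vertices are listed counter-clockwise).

209.5

Apply the shoelace formula: 2A = Σ (x_i·y_{i+1} − x_{i+1}·y_i), indices taken mod 6.
A→B: (8)(15) − (4)(14) = 64
B→C: (4)(13) − (0)(15) = 52
C→D: (0)(1) − (-8)(13) = 104
D→E: (-8)(0) − (9)(1) = -9
E→F: (9)(-2) − (15)(0) = -18
F→A: (15)(14) − (8)(-2) = 226
Σ = 419
Signed area = Σ/2 = 209.5 (positive ⇒ counter-clockwise traversal).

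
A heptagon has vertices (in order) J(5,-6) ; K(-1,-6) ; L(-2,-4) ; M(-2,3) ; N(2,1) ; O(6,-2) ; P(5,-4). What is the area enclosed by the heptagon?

Apply the shoelace (surveyor's) formula: 2A = Σ (x_i·y_{i+1} − x_{i+1}·y_i), indices taken mod 7.
Cross-terms: -36, -8, -14, -8, -10, -14, -10  ⇒  Σ = -100
Area = |Σ|/2 = 50.

50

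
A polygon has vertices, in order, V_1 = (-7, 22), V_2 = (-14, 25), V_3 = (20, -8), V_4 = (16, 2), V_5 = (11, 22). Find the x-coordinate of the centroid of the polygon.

423/71

Apply the shoelace (surveyor's) formula. First the cross-terms c_i = x_i·y_{i+1} − x_{i+1}·y_i:
  133, -388, 168, 330, 396  ⇒  2A = 639, A = 319.5.
Then Σ (x_i + x_{i+1})·c_i = 11421, so x̄ = 11421 / (6·319.5) = 423/71.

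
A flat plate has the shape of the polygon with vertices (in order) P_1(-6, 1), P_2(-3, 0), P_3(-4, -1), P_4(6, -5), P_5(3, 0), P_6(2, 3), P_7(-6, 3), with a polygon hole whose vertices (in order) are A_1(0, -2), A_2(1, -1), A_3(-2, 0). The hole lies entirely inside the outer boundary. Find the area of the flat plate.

Outer boundary:
P_1→P_2: (-6)(0) − (-3)(1) = 3
P_2→P_3: (-3)(-1) − (-4)(0) = 3
P_3→P_4: (-4)(-5) − (6)(-1) = 26
P_4→P_5: (6)(0) − (3)(-5) = 15
P_5→P_6: (3)(3) − (2)(0) = 9
P_6→P_7: (2)(3) − (-6)(3) = 24
P_7→P_1: (-6)(1) − (-6)(3) = 12
Σ = 92
Area = |Σ|/2 = 46.
Hole:
Σ = (2) + (-2) + (4) = 4
Area = |Σ|/2 = 2.
Net area = 46 − 2 = 44.

44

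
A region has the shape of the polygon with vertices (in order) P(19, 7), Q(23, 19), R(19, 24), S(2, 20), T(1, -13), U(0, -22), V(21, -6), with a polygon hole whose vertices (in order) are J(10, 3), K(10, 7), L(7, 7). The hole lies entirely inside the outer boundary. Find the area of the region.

683

Outer boundary:
Cross-terms: 200, 191, 332, -46, -22, 462, 261  ⇒  Σ = 1378
Area = |Σ|/2 = 689.
Hole:
Apply the surveyor's formula: 2A = Σ (x_i·y_{i+1} − x_{i+1}·y_i), indices taken mod 3.
Σ = (40) + (21) + (-49) = 12
Area = |Σ|/2 = 6.
Net area = 689 − 6 = 683.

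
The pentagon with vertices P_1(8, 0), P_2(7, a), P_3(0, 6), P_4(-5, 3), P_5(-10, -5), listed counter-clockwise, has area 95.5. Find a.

3

The doubled signed area Σ (x_i y_{i+1} − x_{i+1} y_i) is linear in a.
With a=0 it equals 167; the coefficient of a is 8 (from the two edges through P_2).
So 8·a + 167 = 2·95.5 = 191 ⇒ a = 3.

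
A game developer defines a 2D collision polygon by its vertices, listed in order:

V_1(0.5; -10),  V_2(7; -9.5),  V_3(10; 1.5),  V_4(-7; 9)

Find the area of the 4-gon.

Apply the shoelace (surveyor's) formula: 2A = Σ (x_i·y_{i+1} − x_{i+1}·y_i), indices taken mod 4.
Σ = (65.25) + (105.5) + (100.5) + (65.5) = 336.75
Area = |Σ|/2 = 168.375.

168.375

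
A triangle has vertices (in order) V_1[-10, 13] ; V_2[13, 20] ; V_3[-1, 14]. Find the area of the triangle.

Cross-terms: -369, 202, 127  ⇒  Σ = -40
Area = |Σ|/2 = 20.

20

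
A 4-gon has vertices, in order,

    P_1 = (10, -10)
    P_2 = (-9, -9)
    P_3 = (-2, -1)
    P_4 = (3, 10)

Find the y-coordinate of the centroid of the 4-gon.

Apply the shoelace (surveyor's) formula. First the cross-terms c_i = x_i·y_{i+1} − x_{i+1}·y_i:
  -180, -9, -17, -130  ⇒  2A = -336, A = -168.
Then Σ (y_i + y_{i+1})·c_i = 3357, so ȳ = 3357 / (6·(-168)) = -373/112.

-373/112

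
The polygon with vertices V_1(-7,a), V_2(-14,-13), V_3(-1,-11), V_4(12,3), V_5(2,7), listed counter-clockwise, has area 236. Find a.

-1

The doubled signed area Σ (x_i y_{i+1} − x_{i+1} y_i) is linear in a.
With a=0 it equals 488; the coefficient of a is 16 (from the two edges through V_1).
So 16·a + 488 = 2·236 = 472 ⇒ a = -1.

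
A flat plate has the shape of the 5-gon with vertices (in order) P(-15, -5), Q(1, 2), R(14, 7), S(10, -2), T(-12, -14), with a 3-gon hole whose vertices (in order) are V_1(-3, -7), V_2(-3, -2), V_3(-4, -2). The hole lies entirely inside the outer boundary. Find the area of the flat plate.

Outer boundary:
Cross-terms: -25, -21, -98, -164, -150  ⇒  Σ = -458
Area = |Σ|/2 = 229.
Hole:
Apply the surveyor's formula: 2A = Σ (x_i·y_{i+1} − x_{i+1}·y_i), indices taken mod 3.
Σ = (-15) + (-2) + (22) = 5
Area = |Σ|/2 = 2.5.
Net area = 229 − 2.5 = 226.5.

226.5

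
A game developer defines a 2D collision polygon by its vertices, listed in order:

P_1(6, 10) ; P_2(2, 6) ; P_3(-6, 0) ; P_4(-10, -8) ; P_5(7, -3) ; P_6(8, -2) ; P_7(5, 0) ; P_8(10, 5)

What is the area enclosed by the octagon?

Σ = (16) + (36) + (48) + (86) + (10) + (10) + (25) + (70) = 301
Area = |Σ|/2 = 150.5.

150.5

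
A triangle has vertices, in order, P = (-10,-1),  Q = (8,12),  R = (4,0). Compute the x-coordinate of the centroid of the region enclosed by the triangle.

Apply the shoelace (surveyor's) formula. First the cross-terms c_i = x_i·y_{i+1} − x_{i+1}·y_i:
  -112, -48, -4  ⇒  2A = -164, A = -82.
Then Σ (x_i + x_{i+1})·c_i = -328, so x̄ = -328 / (6·(-82)) = 2/3.

2/3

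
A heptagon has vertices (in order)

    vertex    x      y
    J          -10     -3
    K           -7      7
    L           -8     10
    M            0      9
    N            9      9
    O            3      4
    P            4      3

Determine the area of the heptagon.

Apply Gauss's area formula: 2A = Σ (x_i·y_{i+1} − x_{i+1}·y_i), indices taken mod 7.
Cross-terms: -91, -14, -72, -81, 9, -7, 18  ⇒  Σ = -238
Area = |Σ|/2 = 119.

119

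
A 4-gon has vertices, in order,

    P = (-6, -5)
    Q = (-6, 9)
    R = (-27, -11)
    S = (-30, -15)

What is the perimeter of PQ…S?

74

|PQ| = √((0)² + (14)²) = √196 = 14
|QR| = √((-21)² + (-20)²) = √841 = 29
|RS| = √((-3)² + (-4)²) = √25 = 5
|SP| = √((24)² + (10)²) = √676 = 26
Perimeter = 14 + 29 + 5 + 26 = 74.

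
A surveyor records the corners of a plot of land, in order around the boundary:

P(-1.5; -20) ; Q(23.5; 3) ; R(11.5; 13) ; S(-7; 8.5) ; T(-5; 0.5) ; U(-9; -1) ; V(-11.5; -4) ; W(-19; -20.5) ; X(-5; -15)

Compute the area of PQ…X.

709

Apply Gauss's area formula: 2A = Σ (x_i·y_{i+1} − x_{i+1}·y_i), indices taken mod 9.
Cross-terms: 465.5, 271, 188.75, 39, 9.5, 24.5, 159.75, 182.5, 77.5  ⇒  Σ = 1418
Area = |Σ|/2 = 709.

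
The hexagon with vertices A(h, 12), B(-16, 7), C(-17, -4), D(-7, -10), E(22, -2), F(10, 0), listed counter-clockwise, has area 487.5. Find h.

The doubled signed area Σ (x_i y_{i+1} − x_{i+1} y_i) is linear in h.
With h=0 it equals 891; the coefficient of h is 7 (from the two edges through A).
So 7·h + 891 = 2·487.5 = 975 ⇒ h = 12.

12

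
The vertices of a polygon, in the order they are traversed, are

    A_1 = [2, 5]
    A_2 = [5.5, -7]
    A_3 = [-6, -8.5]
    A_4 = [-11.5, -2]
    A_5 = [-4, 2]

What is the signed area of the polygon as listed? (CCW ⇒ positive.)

-135.5

Apply Gauss's area formula: 2A = Σ (x_i·y_{i+1} − x_{i+1}·y_i), indices taken mod 5.
Σ = (-41.5) + (-88.75) + (-85.75) + (-31) + (-24) = -271
Signed area = Σ/2 = -135.5 (negative ⇒ clockwise traversal).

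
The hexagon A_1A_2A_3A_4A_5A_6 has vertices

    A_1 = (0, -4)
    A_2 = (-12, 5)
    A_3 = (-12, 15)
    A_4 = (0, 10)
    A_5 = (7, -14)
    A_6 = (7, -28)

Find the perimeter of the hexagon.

|A_1A_2| = √((-12)² + (9)²) = √225 = 15
|A_2A_3| = √((0)² + (10)²) = √100 = 10
|A_3A_4| = √((12)² + (-5)²) = √169 = 13
|A_4A_5| = √((7)² + (-24)²) = √625 = 25
|A_5A_6| = √((0)² + (-14)²) = √196 = 14
|A_6A_1| = √((-7)² + (24)²) = √625 = 25
Perimeter = 15 + 10 + 13 + 25 + 14 + 25 = 102.

102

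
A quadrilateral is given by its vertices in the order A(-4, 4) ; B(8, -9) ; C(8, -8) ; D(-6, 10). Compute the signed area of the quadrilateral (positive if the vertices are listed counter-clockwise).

Apply the shoelace formula: 2A = Σ (x_i·y_{i+1} − x_{i+1}·y_i), indices taken mod 4.
A→B: (-4)(-9) − (8)(4) = 4
B→C: (8)(-8) − (8)(-9) = 8
C→D: (8)(10) − (-6)(-8) = 32
D→A: (-6)(4) − (-4)(10) = 16
Σ = 60
Signed area = Σ/2 = 30 (positive ⇒ counter-clockwise traversal).

30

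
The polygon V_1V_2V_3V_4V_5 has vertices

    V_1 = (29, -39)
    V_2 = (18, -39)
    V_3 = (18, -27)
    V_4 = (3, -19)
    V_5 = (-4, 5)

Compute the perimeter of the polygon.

|V_1V_2| = √((-11)² + (0)²) = √121 = 11
|V_2V_3| = √((0)² + (12)²) = √144 = 12
|V_3V_4| = √((-15)² + (8)²) = √289 = 17
|V_4V_5| = √((-7)² + (24)²) = √625 = 25
|V_5V_1| = √((33)² + (-44)²) = √3025 = 55
Perimeter = 11 + 12 + 17 + 25 + 55 = 120.

120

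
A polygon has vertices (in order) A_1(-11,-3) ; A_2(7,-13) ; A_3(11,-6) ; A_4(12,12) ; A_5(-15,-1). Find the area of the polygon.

335.5

Σ = (164) + (101) + (204) + (168) + (34) = 671
Area = |Σ|/2 = 335.5.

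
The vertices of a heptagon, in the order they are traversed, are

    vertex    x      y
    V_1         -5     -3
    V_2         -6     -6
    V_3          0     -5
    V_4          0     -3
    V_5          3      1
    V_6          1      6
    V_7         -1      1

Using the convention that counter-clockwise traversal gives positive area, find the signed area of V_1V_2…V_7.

41.5

Apply the shoelace (surveyor's) formula: 2A = Σ (x_i·y_{i+1} − x_{i+1}·y_i), indices taken mod 7.
Cross-terms: 12, 30, 0, 9, 17, 7, 8  ⇒  Σ = 83
Signed area = Σ/2 = 41.5 (positive ⇒ counter-clockwise traversal).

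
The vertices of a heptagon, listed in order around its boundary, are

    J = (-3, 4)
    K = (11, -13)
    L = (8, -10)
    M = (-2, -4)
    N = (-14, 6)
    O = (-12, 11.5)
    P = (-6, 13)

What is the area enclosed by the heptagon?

Apply the surveyor's formula: 2A = Σ (x_i·y_{i+1} − x_{i+1}·y_i), indices taken mod 7.
Cross-terms: -5, -6, -52, -68, -89, -87, 15  ⇒  Σ = -292
Area = |Σ|/2 = 146.

146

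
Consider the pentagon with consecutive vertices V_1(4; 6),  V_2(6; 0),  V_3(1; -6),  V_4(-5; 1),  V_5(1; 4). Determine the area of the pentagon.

Apply the shoelace formula: 2A = Σ (x_i·y_{i+1} − x_{i+1}·y_i), indices taken mod 5.
Σ = (-36) + (-36) + (-29) + (-21) + (-10) = -132
Area = |Σ|/2 = 66.

66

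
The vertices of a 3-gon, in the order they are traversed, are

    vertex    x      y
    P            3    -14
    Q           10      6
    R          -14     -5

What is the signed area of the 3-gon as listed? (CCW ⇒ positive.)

Apply Gauss's area formula: 2A = Σ (x_i·y_{i+1} − x_{i+1}·y_i), indices taken mod 3.
Cross-terms: 158, 34, 211  ⇒  Σ = 403
Signed area = Σ/2 = 201.5 (positive ⇒ counter-clockwise traversal).

201.5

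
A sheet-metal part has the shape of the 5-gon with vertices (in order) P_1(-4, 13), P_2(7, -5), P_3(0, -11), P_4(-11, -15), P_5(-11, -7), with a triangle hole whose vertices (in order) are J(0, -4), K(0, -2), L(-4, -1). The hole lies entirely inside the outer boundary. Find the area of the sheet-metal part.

Outer boundary:
Apply the surveyor's formula: 2A = Σ (x_i·y_{i+1} − x_{i+1}·y_i), indices taken mod 5.
P_1→P_2: (-4)(-5) − (7)(13) = -71
P_2→P_3: (7)(-11) − (0)(-5) = -77
P_3→P_4: (0)(-15) − (-11)(-11) = -121
P_4→P_5: (-11)(-7) − (-11)(-15) = -88
P_5→P_1: (-11)(13) − (-4)(-7) = -171
Σ = -528
Area = |Σ|/2 = 264.
Hole:
Apply the surveyor's formula: 2A = Σ (x_i·y_{i+1} − x_{i+1}·y_i), indices taken mod 3.
Cross-terms: 0, -8, 16  ⇒  Σ = 8
Area = |Σ|/2 = 4.
Net area = 264 − 4 = 260.

260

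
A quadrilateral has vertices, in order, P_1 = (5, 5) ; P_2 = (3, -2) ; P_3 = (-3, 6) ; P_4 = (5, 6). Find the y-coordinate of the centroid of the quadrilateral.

Apply Gauss's area formula. First the cross-terms c_i = x_i·y_{i+1} − x_{i+1}·y_i:
  -25, 12, -48, -5  ⇒  2A = -66, A = -33.
Then Σ (y_i + y_{i+1})·c_i = -658, so ȳ = -658 / (6·(-33)) = 329/99.

329/99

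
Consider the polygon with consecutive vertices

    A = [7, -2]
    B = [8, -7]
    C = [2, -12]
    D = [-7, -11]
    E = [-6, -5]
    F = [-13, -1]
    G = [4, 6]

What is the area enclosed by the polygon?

217.5

Apply Gauss's area formula: 2A = Σ (x_i·y_{i+1} − x_{i+1}·y_i), indices taken mod 7.
A→B: (7)(-7) − (8)(-2) = -33
B→C: (8)(-12) − (2)(-7) = -82
C→D: (2)(-11) − (-7)(-12) = -106
D→E: (-7)(-5) − (-6)(-11) = -31
E→F: (-6)(-1) − (-13)(-5) = -59
F→G: (-13)(6) − (4)(-1) = -74
G→A: (4)(-2) − (7)(6) = -50
Σ = -435
Area = |Σ|/2 = 217.5.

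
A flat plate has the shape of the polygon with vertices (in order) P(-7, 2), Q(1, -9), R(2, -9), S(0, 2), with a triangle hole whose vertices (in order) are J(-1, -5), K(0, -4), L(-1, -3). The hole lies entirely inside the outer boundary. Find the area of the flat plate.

Outer boundary:
Cross-terms: 61, 9, 4, 14  ⇒  Σ = 88
Area = |Σ|/2 = 44.
Hole:
Σ = (4) + (-4) + (2) = 2
Area = |Σ|/2 = 1.
Net area = 44 − 1 = 43.

43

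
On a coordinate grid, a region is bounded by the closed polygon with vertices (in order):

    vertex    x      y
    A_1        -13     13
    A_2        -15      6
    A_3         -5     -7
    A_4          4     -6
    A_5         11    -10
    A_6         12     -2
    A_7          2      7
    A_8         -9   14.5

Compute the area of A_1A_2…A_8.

Σ = (117) + (135) + (58) + (26) + (98) + (88) + (92) + (71.5) = 685.5
Area = |Σ|/2 = 342.75.

342.75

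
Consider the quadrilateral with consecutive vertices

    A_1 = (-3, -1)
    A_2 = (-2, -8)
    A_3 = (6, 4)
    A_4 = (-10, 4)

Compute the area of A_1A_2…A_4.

74

Σ = (22) + (40) + (64) + (22) = 148
Area = |Σ|/2 = 74.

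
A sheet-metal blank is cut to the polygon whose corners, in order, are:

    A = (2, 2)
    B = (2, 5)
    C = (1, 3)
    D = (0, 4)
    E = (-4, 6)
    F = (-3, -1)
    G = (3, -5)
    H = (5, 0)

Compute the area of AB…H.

51

Cross-terms: 6, 1, 4, 16, 22, 18, 25, 10  ⇒  Σ = 102
Area = |Σ|/2 = 51.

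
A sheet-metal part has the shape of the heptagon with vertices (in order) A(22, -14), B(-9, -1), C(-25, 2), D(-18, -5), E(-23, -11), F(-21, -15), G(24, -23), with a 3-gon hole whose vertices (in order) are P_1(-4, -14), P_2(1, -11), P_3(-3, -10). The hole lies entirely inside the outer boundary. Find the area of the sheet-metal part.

Outer boundary:
Apply the surveyor's formula: 2A = Σ (x_i·y_{i+1} − x_{i+1}·y_i), indices taken mod 7.
A→B: (22)(-1) − (-9)(-14) = -148
B→C: (-9)(2) − (-25)(-1) = -43
C→D: (-25)(-5) − (-18)(2) = 161
D→E: (-18)(-11) − (-23)(-5) = 83
E→F: (-23)(-15) − (-21)(-11) = 114
F→G: (-21)(-23) − (24)(-15) = 843
G→A: (24)(-14) − (22)(-23) = 170
Σ = 1180
Area = |Σ|/2 = 590.
Hole:
Apply Gauss's area formula: 2A = Σ (x_i·y_{i+1} − x_{i+1}·y_i), indices taken mod 3.
Σ = (58) + (-43) + (2) = 17
Area = |Σ|/2 = 8.5.
Net area = 590 − 8.5 = 581.5.

581.5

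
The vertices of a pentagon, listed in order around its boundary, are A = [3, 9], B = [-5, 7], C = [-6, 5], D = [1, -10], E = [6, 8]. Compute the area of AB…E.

118

Σ = (66) + (17) + (55) + (68) + (30) = 236
Area = |Σ|/2 = 118.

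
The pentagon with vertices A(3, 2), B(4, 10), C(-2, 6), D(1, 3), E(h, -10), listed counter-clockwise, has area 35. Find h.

Write out the shoelace sum; only the two edges meeting at E involve h:
2·Area = [(1·(-10) − h·3) + (h·2 − 3·(-10))] + 54
       = -1·h + 74 = 70
⇒ h = 4.

4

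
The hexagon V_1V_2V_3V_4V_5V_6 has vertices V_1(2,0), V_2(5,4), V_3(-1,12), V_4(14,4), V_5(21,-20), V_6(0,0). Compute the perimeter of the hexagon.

|V_1V_2| = √((3)² + (4)²) = √25 = 5
|V_2V_3| = √((-6)² + (8)²) = √100 = 10
|V_3V_4| = √((15)² + (-8)²) = √289 = 17
|V_4V_5| = √((7)² + (-24)²) = √625 = 25
|V_5V_6| = √((-21)² + (20)²) = √841 = 29
|V_6V_1| = √((2)² + (0)²) = √4 = 2
Perimeter = 5 + 10 + 17 + 25 + 29 + 2 = 88.

88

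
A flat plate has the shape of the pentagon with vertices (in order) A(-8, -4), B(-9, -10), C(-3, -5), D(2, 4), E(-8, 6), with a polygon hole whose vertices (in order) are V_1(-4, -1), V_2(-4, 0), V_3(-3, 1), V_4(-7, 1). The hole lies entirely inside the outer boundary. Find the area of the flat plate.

Outer boundary:
Σ = (44) + (15) + (-2) + (44) + (80) = 181
Area = |Σ|/2 = 90.5.
Hole:
Apply the shoelace formula: 2A = Σ (x_i·y_{i+1} − x_{i+1}·y_i), indices taken mod 4.
Cross-terms: -4, -4, 4, 11  ⇒  Σ = 7
Area = |Σ|/2 = 3.5.
Net area = 90.5 − 3.5 = 87.

87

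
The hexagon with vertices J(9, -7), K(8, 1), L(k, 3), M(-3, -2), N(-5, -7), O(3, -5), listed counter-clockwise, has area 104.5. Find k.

-10

Write out the shoelace sum; only the two edges meeting at L involve k:
2·Area = [(8·3 − k·1) + (k·(-2) − (-3)·3)] + 146
       = -3·k + 179 = 209
⇒ k = -10.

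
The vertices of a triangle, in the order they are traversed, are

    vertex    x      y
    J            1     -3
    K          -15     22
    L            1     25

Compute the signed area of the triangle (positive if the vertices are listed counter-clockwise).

-224

Σ = (-23) + (-397) + (-28) = -448
Signed area = Σ/2 = -224 (negative ⇒ clockwise traversal).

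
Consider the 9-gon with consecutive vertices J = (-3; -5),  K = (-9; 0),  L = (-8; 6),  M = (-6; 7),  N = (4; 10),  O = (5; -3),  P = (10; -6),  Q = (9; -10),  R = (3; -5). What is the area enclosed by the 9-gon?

180

Apply the shoelace formula: 2A = Σ (x_i·y_{i+1} − x_{i+1}·y_i), indices taken mod 9.
J→K: (-3)(0) − (-9)(-5) = -45
K→L: (-9)(6) − (-8)(0) = -54
L→M: (-8)(7) − (-6)(6) = -20
M→N: (-6)(10) − (4)(7) = -88
N→O: (4)(-3) − (5)(10) = -62
O→P: (5)(-6) − (10)(-3) = 0
P→Q: (10)(-10) − (9)(-6) = -46
Q→R: (9)(-5) − (3)(-10) = -15
R→J: (3)(-5) − (-3)(-5) = -30
Σ = -360
Area = |Σ|/2 = 180.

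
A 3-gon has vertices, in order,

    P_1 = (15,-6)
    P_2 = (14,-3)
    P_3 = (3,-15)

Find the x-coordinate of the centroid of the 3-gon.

32/3

Apply the surveyor's formula. First the cross-terms c_i = x_i·y_{i+1} − x_{i+1}·y_i:
  39, -201, 207  ⇒  2A = 45, A = 22.5.
Then Σ (x_i + x_{i+1})·c_i = 1440, so x̄ = 1440 / (6·22.5) = 32/3.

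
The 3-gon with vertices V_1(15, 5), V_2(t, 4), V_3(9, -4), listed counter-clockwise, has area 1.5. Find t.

Write out the shoelace sum; only the two edges meeting at V_2 involve t:
2·Area = [(15·4 − t·5) + (t·(-4) − 9·4)] + 105
       = -9·t + 129 = 3
⇒ t = 14.

14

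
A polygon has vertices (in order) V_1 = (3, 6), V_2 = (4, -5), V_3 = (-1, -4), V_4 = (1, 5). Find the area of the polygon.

Apply the surveyor's formula: 2A = Σ (x_i·y_{i+1} − x_{i+1}·y_i), indices taken mod 4.
Σ = (-39) + (-21) + (-1) + (-9) = -70
Area = |Σ|/2 = 35.

35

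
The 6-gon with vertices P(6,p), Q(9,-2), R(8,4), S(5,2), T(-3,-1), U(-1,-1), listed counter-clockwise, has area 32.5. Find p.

-2

Write out the shoelace sum; only the two edges meeting at P involve p:
2·Area = [((-1)·p − 6·(-1)) + (6·(-2) − 9·p)] + 51
       = -10·p + 45 = 65
⇒ p = -2.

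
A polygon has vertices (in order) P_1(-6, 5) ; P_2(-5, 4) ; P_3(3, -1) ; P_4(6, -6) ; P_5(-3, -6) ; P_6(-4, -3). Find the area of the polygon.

62.5

Apply Gauss's area formula: 2A = Σ (x_i·y_{i+1} − x_{i+1}·y_i), indices taken mod 6.
Cross-terms: 1, -7, -12, -54, -15, -38  ⇒  Σ = -125
Area = |Σ|/2 = 62.5.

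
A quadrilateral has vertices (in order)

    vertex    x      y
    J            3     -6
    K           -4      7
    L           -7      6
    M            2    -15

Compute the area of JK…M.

74

Σ = (-3) + (25) + (93) + (33) = 148
Area = |Σ|/2 = 74.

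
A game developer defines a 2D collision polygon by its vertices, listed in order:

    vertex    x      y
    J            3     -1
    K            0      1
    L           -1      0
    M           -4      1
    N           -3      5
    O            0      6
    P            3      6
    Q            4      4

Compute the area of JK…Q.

J→K: (3)(1) − (0)(-1) = 3
K→L: (0)(0) − (-1)(1) = 1
L→M: (-1)(1) − (-4)(0) = -1
M→N: (-4)(5) − (-3)(1) = -17
N→O: (-3)(6) − (0)(5) = -18
O→P: (0)(6) − (3)(6) = -18
P→Q: (3)(4) − (4)(6) = -12
Q→J: (4)(-1) − (3)(4) = -16
Σ = -78
Area = |Σ|/2 = 39.

39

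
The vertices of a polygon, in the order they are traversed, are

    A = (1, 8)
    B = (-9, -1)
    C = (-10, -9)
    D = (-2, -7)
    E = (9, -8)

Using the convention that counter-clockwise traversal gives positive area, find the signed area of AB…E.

176.5

Apply the shoelace formula: 2A = Σ (x_i·y_{i+1} − x_{i+1}·y_i), indices taken mod 5.
Cross-terms: 71, 71, 52, 79, 80  ⇒  Σ = 353
Signed area = Σ/2 = 176.5 (positive ⇒ counter-clockwise traversal).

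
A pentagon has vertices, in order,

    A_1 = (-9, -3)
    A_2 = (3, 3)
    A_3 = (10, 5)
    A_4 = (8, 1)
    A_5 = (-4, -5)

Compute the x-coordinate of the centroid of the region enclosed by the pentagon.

19/22

Apply Gauss's area formula. First the cross-terms c_i = x_i·y_{i+1} − x_{i+1}·y_i:
  -18, -15, -30, -36, -33  ⇒  2A = -132, A = -66.
Then Σ (x_i + x_{i+1})·c_i = -342, so x̄ = -342 / (6·(-66)) = 19/22.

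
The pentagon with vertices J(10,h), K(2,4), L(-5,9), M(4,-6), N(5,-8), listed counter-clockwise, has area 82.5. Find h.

Write out the shoelace sum; only the two edges meeting at J involve h:
2·Area = [(5·h − 10·(-8)) + (10·4 − 2·h)] + 30
       = 3·h + 150 = 165
⇒ h = 5.

5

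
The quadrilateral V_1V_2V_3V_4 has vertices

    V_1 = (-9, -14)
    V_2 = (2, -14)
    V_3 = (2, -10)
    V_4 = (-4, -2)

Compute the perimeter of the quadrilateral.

|V_1V_2| = √((11)² + (0)²) = √121 = 11
|V_2V_3| = √((0)² + (4)²) = √16 = 4
|V_3V_4| = √((-6)² + (8)²) = √100 = 10
|V_4V_1| = √((-5)² + (-12)²) = √169 = 13
Perimeter = 11 + 4 + 10 + 13 = 38.

38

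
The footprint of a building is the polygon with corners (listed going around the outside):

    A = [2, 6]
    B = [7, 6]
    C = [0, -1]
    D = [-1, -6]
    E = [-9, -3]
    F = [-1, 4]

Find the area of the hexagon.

Apply the shoelace (surveyor's) formula: 2A = Σ (x_i·y_{i+1} − x_{i+1}·y_i), indices taken mod 6.
Σ = (-30) + (-7) + (-1) + (-51) + (-39) + (-14) = -142
Area = |Σ|/2 = 71.

71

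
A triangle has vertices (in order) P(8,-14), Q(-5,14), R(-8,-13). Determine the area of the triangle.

217.5

Σ = (42) + (177) + (216) = 435
Area = |Σ|/2 = 217.5.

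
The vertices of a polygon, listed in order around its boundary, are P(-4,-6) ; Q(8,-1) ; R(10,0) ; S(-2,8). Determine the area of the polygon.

P→Q: (-4)(-1) − (8)(-6) = 52
Q→R: (8)(0) − (10)(-1) = 10
R→S: (10)(8) − (-2)(0) = 80
S→P: (-2)(-6) − (-4)(8) = 44
Σ = 186
Area = |Σ|/2 = 93.

93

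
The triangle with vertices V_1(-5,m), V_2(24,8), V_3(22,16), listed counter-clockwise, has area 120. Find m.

4

The doubled signed area Σ (x_i y_{i+1} − x_{i+1} y_i) is linear in m.
With m=0 it equals 248; the coefficient of m is -2 (from the two edges through V_1).
So -2·m + 248 = 2·120 = 240 ⇒ m = 4.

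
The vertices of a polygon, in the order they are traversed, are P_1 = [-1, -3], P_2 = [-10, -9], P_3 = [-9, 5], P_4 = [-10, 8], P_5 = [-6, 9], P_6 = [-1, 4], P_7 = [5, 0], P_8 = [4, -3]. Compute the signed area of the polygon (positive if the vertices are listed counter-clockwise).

-140.5

P_1→P_2: (-1)(-9) − (-10)(-3) = -21
P_2→P_3: (-10)(5) − (-9)(-9) = -131
P_3→P_4: (-9)(8) − (-10)(5) = -22
P_4→P_5: (-10)(9) − (-6)(8) = -42
P_5→P_6: (-6)(4) − (-1)(9) = -15
P_6→P_7: (-1)(0) − (5)(4) = -20
P_7→P_8: (5)(-3) − (4)(0) = -15
P_8→P_1: (4)(-3) − (-1)(-3) = -15
Σ = -281
Signed area = Σ/2 = -140.5 (negative ⇒ clockwise traversal).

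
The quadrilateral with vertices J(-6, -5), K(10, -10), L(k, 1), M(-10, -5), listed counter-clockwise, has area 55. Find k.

-8

Write out the shoelace sum; only the two edges meeting at L involve k:
2·Area = [(10·1 − k·(-10)) + (k·(-5) − (-10)·1)] + 130
       = 5·k + 150 = 110
⇒ k = -8.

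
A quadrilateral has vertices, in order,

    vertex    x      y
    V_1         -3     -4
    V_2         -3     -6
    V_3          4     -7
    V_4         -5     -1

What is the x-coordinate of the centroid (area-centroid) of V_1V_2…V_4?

Apply the shoelace formula. First the cross-terms c_i = x_i·y_{i+1} − x_{i+1}·y_i:
  6, 45, -39, 17  ⇒  2A = 29, A = 14.5.
Then Σ (x_i + x_{i+1})·c_i = -88, so x̄ = -88 / (6·14.5) = -88/87.

-88/87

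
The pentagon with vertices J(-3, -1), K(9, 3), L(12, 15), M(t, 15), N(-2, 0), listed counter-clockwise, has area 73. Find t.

The doubled signed area Σ (x_i y_{i+1} − x_{i+1} y_i) is linear in t.
With t=0 it equals 311; the coefficient of t is -15 (from the two edges through M).
So -15·t + 311 = 2·73 = 146 ⇒ t = 11.

11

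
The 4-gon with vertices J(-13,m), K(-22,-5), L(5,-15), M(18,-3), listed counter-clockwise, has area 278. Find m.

-2

The doubled signed area Σ (x_i y_{i+1} − x_{i+1} y_i) is linear in m.
With m=0 it equals 636; the coefficient of m is 40 (from the two edges through J).
So 40·m + 636 = 2·278 = 556 ⇒ m = -2.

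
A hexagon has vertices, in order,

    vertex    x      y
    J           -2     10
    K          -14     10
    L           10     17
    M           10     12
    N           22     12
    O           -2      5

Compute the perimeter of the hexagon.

|JK| = √((-12)² + (0)²) = √144 = 12
|KL| = √((24)² + (7)²) = √625 = 25
|LM| = √((0)² + (-5)²) = √25 = 5
|MN| = √((12)² + (0)²) = √144 = 12
|NO| = √((-24)² + (-7)²) = √625 = 25
|OJ| = √((0)² + (5)²) = √25 = 5
Perimeter = 12 + 25 + 5 + 12 + 25 + 5 = 84.

84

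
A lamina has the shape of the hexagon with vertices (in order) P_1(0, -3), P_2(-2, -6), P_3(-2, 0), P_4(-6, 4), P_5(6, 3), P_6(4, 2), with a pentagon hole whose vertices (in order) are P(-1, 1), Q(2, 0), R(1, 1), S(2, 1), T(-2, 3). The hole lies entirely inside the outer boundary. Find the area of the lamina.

36

Outer boundary:
P_1→P_2: (0)(-6) − (-2)(-3) = -6
P_2→P_3: (-2)(0) − (-2)(-6) = -12
P_3→P_4: (-2)(4) − (-6)(0) = -8
P_4→P_5: (-6)(3) − (6)(4) = -42
P_5→P_6: (6)(2) − (4)(3) = 0
P_6→P_1: (4)(-3) − (0)(2) = -12
Σ = -80
Area = |Σ|/2 = 40.
Hole:
Apply the surveyor's formula: 2A = Σ (x_i·y_{i+1} − x_{i+1}·y_i), indices taken mod 5.
Cross-terms: -2, 2, -1, 8, 1  ⇒  Σ = 8
Area = |Σ|/2 = 4.
Net area = 40 − 4 = 36.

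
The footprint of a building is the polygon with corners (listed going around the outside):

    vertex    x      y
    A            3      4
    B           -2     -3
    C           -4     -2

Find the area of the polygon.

9.5

Apply the shoelace (surveyor's) formula: 2A = Σ (x_i·y_{i+1} − x_{i+1}·y_i), indices taken mod 3.
Cross-terms: -1, -8, -10  ⇒  Σ = -19
Area = |Σ|/2 = 9.5.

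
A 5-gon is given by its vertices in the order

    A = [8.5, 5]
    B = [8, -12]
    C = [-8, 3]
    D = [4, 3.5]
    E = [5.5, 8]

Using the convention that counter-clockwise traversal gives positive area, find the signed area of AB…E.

-140.875

Cross-terms: -142, -72, -40, 12.75, -40.5  ⇒  Σ = -281.75
Signed area = Σ/2 = -140.875 (negative ⇒ clockwise traversal).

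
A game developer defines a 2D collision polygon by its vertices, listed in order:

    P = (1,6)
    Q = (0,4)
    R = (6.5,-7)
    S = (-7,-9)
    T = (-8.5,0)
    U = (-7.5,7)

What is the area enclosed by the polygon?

Cross-terms: 4, -26, -107.5, -76.5, -59.5, -52  ⇒  Σ = -317.5
Area = |Σ|/2 = 158.75.

158.75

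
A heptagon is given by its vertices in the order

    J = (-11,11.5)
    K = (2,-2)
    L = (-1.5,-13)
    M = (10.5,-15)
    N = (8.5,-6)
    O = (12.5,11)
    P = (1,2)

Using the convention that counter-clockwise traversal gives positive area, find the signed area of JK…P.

Apply the shoelace (surveyor's) formula: 2A = Σ (x_i·y_{i+1} − x_{i+1}·y_i), indices taken mod 7.
Σ = (-1) + (-29) + (159) + (64.5) + (168.5) + (14) + (33.5) = 409.5
Signed area = Σ/2 = 204.75 (positive ⇒ counter-clockwise traversal).

204.75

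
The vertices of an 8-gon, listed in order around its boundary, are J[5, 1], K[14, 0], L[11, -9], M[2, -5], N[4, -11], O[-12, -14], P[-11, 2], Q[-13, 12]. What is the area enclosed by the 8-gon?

Cross-terms: -14, -126, -37, -2, -188, -178, -106, -73  ⇒  Σ = -724
Area = |Σ|/2 = 362.

362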